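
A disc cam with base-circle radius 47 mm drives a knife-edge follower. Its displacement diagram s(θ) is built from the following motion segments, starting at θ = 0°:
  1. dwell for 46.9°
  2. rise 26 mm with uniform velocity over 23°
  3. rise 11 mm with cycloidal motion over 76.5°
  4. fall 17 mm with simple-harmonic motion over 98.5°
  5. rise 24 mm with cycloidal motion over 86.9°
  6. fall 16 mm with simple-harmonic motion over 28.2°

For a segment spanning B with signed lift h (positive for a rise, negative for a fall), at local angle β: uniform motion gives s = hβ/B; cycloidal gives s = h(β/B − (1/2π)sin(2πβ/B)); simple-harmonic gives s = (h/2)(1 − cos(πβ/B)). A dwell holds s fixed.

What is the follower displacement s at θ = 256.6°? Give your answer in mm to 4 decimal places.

seg 1 [0°–46.9°] dwell: s stays 0.0000
seg 2 [46.9°–69.9°] uniform, h=26: full span → s += 26 → s = 26.0000
seg 3 [69.9°–146.4°] cycloidal, h=11: full span → s += 11 → s = 37.0000
seg 4 [146.4°–244.9°] simple-harmonic, h=-17: full span → s += -17 → s = 20.0000
seg 5 [244.9°–331.8°] cycloidal, h=24: θ=256.6° here. β=11.7, B=86.9. 24·(0.1346 − sin(2π·0.1346)/(2π)) = 0.3718 → s = 20.3718

20.3718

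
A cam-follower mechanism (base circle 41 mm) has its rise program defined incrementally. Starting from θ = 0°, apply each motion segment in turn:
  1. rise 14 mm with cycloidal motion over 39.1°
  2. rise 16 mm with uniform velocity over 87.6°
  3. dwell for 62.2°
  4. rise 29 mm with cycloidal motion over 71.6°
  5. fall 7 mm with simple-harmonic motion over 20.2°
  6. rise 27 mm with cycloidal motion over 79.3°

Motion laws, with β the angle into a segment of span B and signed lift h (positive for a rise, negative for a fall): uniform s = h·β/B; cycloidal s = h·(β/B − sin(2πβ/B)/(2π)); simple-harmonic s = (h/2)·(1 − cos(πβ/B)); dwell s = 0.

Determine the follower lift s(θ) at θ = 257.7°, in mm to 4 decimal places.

seg 1 [0°–39.1°] cycloidal, h=14: full span → s += 14 → s = 14.0000
seg 2 [39.1°–126.7°] uniform, h=16: full span → s += 16 → s = 30.0000
seg 3 [126.7°–188.9°] dwell: s stays 30.0000
seg 4 [188.9°–260.5°] cycloidal, h=29: θ=257.7° here. β=68.8, B=71.6. 29·(0.9609 − sin(2π·0.9609)/(2π)) = 28.9886 → s = 58.9886

58.9886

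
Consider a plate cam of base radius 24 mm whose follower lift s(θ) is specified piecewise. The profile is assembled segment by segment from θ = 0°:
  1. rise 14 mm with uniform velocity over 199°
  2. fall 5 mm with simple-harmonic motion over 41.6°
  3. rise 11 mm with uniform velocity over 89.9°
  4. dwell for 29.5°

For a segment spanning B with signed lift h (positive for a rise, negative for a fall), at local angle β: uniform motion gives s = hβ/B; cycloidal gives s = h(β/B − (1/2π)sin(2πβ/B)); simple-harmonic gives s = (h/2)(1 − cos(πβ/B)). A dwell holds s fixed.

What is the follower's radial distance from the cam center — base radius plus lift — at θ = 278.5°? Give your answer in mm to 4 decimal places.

seg 1 [0°–199°] uniform, h=14: full span → s += 14 → s = 14.0000
seg 2 [199°–240.6°] simple-harmonic, h=-5: full span → s += -5 → s = 9.0000
seg 3 [240.6°–330.5°] uniform, h=11: θ=278.5° here. β=37.9, B=89.9. 11·37.9/89.9 = 4.6374 → s = 13.6374
radial distance = base radius + s = 24 + 13.6374 = 37.6374

37.6374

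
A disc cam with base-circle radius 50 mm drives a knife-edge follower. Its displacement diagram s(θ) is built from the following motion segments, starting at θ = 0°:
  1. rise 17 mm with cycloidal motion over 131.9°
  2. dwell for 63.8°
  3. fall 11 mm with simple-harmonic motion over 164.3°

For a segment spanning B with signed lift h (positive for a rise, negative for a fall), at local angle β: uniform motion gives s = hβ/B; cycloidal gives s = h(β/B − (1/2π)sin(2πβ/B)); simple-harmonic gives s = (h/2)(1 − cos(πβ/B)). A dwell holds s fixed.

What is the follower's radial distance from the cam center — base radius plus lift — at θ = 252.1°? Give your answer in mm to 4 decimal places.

seg 1 [0°–131.9°] cycloidal, h=17: full span → s += 17 → s = 17.0000
seg 2 [131.9°–195.7°] dwell: s stays 17.0000
seg 3 [195.7°–360°] simple-harmonic, h=-11: θ=252.1° here. β=56.4, B=164.3. -11/2·(1 − cos(π·0.3433)) = -2.9001 → s = 14.0999
radial distance = base radius + s = 50 + 14.0999 = 64.0999

64.0999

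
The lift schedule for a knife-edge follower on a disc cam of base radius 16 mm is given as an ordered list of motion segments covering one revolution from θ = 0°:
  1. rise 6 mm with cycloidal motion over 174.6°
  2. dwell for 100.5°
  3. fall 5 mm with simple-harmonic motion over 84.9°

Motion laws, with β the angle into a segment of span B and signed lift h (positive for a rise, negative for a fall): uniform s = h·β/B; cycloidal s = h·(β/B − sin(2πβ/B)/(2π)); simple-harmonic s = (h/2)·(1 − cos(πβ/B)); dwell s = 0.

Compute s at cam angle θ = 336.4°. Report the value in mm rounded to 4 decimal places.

seg 1 [0°–174.6°] cycloidal, h=6: full span → s += 6 → s = 6.0000
seg 2 [174.6°–275.1°] dwell: s stays 6.0000
seg 3 [275.1°–360°] simple-harmonic, h=-5: θ=336.4° here. β=61.3, B=84.9. -5/2·(1 − cos(π·0.7220)) = -4.1058 → s = 1.8942

1.8942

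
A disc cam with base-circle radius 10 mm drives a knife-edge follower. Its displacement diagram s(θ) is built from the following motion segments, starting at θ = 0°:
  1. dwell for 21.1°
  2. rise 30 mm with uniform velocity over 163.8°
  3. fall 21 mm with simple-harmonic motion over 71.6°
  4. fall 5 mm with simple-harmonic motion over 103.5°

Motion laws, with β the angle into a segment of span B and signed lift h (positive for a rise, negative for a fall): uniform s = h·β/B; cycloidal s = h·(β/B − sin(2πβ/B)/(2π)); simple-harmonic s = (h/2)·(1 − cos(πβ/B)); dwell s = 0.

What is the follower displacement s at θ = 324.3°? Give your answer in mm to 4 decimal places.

seg 1 [0°–21.1°] dwell: s stays 0.0000
seg 2 [21.1°–184.9°] uniform, h=30: full span → s += 30 → s = 30.0000
seg 3 [184.9°–256.5°] simple-harmonic, h=-21: full span → s += -21 → s = 9.0000
seg 4 [256.5°–360°] simple-harmonic, h=-5: θ=324.3° here. β=67.8, B=103.5. -5/2·(1 − cos(π·0.6551)) = -3.6703 → s = 5.3297

5.3297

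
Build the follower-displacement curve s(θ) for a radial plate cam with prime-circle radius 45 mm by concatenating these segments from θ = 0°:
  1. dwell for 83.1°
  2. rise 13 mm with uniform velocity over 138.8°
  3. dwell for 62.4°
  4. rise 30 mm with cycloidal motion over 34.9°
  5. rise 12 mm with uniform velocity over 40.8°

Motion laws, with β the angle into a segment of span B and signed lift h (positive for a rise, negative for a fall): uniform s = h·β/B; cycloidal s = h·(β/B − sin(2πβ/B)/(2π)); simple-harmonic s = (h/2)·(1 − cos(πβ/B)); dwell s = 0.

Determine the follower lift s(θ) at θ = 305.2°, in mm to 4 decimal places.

seg 1 [0°–83.1°] dwell: s stays 0.0000
seg 2 [83.1°–221.9°] uniform, h=13: full span → s += 13 → s = 13.0000
seg 3 [221.9°–284.3°] dwell: s stays 13.0000
seg 4 [284.3°–319.2°] cycloidal, h=30: θ=305.2° here. β=20.9, B=34.9. 30·(0.5989 − sin(2π·0.5989)/(2π)) = 20.7442 → s = 33.7442

33.7442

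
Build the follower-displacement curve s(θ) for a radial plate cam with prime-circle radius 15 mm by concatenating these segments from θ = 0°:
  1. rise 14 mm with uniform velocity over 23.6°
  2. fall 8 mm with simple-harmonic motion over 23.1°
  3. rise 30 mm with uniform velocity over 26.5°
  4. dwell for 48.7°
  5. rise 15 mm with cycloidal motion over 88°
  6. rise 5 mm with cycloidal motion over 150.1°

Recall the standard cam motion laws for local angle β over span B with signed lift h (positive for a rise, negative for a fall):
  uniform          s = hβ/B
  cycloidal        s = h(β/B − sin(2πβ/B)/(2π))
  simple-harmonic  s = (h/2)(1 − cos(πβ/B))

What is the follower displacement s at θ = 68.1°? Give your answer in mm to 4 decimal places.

seg 1 [0°–23.6°] uniform, h=14: full span → s += 14 → s = 14.0000
seg 2 [23.6°–46.7°] simple-harmonic, h=-8: full span → s += -8 → s = 6.0000
seg 3 [46.7°–73.2°] uniform, h=30: θ=68.1° here. β=21.4, B=26.5. 30·21.4/26.5 = 24.2264 → s = 30.2264

30.2264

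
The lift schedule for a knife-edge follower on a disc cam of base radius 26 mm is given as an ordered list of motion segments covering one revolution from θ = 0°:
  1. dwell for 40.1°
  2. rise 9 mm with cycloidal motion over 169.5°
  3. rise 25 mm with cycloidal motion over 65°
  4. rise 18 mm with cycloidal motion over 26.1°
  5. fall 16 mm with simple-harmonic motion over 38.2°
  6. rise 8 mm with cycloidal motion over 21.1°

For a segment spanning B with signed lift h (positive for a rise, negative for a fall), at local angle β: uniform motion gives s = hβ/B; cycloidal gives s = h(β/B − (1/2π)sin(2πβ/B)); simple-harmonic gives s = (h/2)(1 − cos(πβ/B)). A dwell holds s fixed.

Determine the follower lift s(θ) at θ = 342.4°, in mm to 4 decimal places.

seg 1 [0°–40.1°] dwell: s stays 0.0000
seg 2 [40.1°–209.6°] cycloidal, h=9: full span → s += 9 → s = 9.0000
seg 3 [209.6°–274.6°] cycloidal, h=25: full span → s += 25 → s = 34.0000
seg 4 [274.6°–300.7°] cycloidal, h=18: full span → s += 18 → s = 52.0000
seg 5 [300.7°–338.9°] simple-harmonic, h=-16: full span → s += -16 → s = 36.0000
seg 6 [338.9°–360°] cycloidal, h=8: θ=342.4° here. β=3.5, B=21.1. 8·(0.1659 − sin(2π·0.1659)/(2π)) = 0.2275 → s = 36.2275

36.2275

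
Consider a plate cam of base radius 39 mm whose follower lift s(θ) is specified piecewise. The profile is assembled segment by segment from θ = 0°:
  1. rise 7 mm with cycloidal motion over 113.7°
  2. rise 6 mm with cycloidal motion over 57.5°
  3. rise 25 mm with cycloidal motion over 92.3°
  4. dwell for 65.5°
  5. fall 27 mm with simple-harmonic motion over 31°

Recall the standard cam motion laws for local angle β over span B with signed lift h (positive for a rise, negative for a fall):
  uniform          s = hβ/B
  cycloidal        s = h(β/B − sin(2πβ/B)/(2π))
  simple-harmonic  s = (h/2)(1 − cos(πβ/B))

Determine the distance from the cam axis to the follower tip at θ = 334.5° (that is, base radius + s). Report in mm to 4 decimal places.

seg 1 [0°–113.7°] cycloidal, h=7: full span → s += 7 → s = 7.0000
seg 2 [113.7°–171.2°] cycloidal, h=6: full span → s += 6 → s = 13.0000
seg 3 [171.2°–263.5°] cycloidal, h=25: full span → s += 25 → s = 38.0000
seg 4 [263.5°–329°] dwell: s stays 38.0000
seg 5 [329°–360°] simple-harmonic, h=-27: θ=334.5° here. β=5.5, B=31. -27/2·(1 − cos(π·0.1774)) = -2.0433 → s = 35.9567
radial distance = base radius + s = 39 + 35.9567 = 74.9567

74.9567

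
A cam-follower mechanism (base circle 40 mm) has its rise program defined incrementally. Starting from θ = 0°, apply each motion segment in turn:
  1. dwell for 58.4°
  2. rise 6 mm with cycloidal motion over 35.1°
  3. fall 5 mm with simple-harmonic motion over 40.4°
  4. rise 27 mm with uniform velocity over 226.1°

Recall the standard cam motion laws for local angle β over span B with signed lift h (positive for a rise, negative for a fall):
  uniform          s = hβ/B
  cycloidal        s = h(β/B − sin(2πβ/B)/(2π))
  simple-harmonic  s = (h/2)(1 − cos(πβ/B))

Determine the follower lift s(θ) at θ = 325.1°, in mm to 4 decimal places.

seg 1 [0°–58.4°] dwell: s stays 0.0000
seg 2 [58.4°–93.5°] cycloidal, h=6: full span → s += 6 → s = 6.0000
seg 3 [93.5°–133.9°] simple-harmonic, h=-5: full span → s += -5 → s = 1.0000
seg 4 [133.9°–360°] uniform, h=27: θ=325.1° here. β=191.2, B=226.1. 27·191.2/226.1 = 22.8324 → s = 23.8324

23.8324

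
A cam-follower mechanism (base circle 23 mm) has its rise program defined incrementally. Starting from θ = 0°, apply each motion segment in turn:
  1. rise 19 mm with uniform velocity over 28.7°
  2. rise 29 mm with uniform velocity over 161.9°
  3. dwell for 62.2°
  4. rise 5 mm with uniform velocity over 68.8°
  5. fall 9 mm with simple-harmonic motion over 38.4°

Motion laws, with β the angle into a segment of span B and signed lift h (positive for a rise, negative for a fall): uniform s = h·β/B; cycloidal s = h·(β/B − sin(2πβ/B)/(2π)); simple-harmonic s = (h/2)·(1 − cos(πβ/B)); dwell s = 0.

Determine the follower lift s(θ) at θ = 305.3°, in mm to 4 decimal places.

seg 1 [0°–28.7°] uniform, h=19: full span → s += 19 → s = 19.0000
seg 2 [28.7°–190.6°] uniform, h=29: full span → s += 29 → s = 48.0000
seg 3 [190.6°–252.8°] dwell: s stays 48.0000
seg 4 [252.8°–321.6°] uniform, h=5: θ=305.3° here. β=52.5, B=68.8. 5·52.5/68.8 = 3.8154 → s = 51.8154

51.8154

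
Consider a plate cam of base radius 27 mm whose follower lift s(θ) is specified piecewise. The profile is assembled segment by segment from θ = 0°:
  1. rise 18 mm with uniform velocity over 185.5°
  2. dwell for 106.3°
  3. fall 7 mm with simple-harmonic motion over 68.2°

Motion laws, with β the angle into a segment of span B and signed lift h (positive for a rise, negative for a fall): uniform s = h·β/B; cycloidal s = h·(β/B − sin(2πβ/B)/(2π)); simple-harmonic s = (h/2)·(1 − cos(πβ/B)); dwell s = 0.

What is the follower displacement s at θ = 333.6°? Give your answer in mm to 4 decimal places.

seg 1 [0°–185.5°] uniform, h=18: full span → s += 18 → s = 18.0000
seg 2 [185.5°–291.8°] dwell: s stays 18.0000
seg 3 [291.8°–360°] simple-harmonic, h=-7: θ=333.6° here. β=41.8, B=68.2. -7/2·(1 − cos(π·0.6129)) = -4.7156 → s = 13.2844

13.2844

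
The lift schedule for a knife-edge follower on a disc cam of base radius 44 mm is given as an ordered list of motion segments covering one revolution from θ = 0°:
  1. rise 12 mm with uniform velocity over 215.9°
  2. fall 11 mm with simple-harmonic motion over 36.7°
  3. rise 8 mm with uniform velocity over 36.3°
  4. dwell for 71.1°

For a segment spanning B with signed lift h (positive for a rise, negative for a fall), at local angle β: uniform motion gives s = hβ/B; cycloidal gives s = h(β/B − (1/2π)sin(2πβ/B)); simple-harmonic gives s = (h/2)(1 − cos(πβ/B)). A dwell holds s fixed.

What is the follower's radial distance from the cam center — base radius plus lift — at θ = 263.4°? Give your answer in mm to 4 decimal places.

seg 1 [0°–215.9°] uniform, h=12: full span → s += 12 → s = 12.0000
seg 2 [215.9°–252.6°] simple-harmonic, h=-11: full span → s += -11 → s = 1.0000
seg 3 [252.6°–288.9°] uniform, h=8: θ=263.4° here. β=10.8, B=36.3. 8·10.8/36.3 = 2.3802 → s = 3.3802
radial distance = base radius + s = 44 + 3.3802 = 47.3802

47.3802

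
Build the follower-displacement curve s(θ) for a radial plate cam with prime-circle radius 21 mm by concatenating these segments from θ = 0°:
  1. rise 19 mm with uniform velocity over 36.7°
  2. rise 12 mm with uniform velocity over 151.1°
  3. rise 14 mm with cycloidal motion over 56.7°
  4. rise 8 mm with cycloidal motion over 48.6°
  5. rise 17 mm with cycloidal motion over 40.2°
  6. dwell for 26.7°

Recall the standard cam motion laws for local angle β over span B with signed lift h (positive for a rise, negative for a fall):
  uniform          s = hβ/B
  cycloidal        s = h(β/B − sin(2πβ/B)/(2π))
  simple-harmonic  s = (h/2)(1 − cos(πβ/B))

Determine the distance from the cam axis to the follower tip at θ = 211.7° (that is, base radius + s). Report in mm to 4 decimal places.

seg 1 [0°–36.7°] uniform, h=19: full span → s += 19 → s = 19.0000
seg 2 [36.7°–187.8°] uniform, h=12: full span → s += 12 → s = 31.0000
seg 3 [187.8°–244.5°] cycloidal, h=14: θ=211.7° here. β=23.9, B=56.7. 14·(0.4215 − sin(2π·0.4215)/(2π)) = 4.8465 → s = 35.8465
radial distance = base radius + s = 21 + 35.8465 = 56.8465

56.8465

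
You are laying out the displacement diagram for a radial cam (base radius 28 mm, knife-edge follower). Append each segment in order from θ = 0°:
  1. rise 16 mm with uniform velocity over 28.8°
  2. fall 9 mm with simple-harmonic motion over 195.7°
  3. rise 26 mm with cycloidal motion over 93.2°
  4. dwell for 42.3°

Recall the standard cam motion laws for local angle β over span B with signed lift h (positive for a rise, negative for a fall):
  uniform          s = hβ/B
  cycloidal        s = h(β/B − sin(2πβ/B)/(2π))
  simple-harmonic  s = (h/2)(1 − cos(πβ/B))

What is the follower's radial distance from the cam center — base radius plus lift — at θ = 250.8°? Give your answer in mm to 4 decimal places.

seg 1 [0°–28.8°] uniform, h=16: full span → s += 16 → s = 16.0000
seg 2 [28.8°–224.5°] simple-harmonic, h=-9: full span → s += -9 → s = 7.0000
seg 3 [224.5°–317.7°] cycloidal, h=26: θ=250.8° here. β=26.3, B=93.2. 26·(0.2822 − sin(2π·0.2822)/(2π)) = 3.2832 → s = 10.2832
radial distance = base radius + s = 28 + 10.2832 = 38.2832

38.2832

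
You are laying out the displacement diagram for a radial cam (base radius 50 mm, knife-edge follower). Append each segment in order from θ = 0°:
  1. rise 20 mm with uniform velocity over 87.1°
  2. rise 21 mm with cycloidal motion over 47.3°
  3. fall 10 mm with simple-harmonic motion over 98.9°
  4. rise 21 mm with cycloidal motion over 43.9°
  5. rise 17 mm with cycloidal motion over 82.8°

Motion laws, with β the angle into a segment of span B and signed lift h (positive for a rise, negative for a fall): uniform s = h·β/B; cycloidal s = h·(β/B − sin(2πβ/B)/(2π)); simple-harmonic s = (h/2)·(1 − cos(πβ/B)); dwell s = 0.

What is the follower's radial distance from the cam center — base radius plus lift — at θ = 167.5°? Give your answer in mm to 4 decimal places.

seg 1 [0°–87.1°] uniform, h=20: full span → s += 20 → s = 20.0000
seg 2 [87.1°–134.4°] cycloidal, h=21: full span → s += 21 → s = 41.0000
seg 3 [134.4°–233.3°] simple-harmonic, h=-10: θ=167.5° here. β=33.1, B=98.9. -10/2·(1 − cos(π·0.3347)) = -2.5184 → s = 38.4816
radial distance = base radius + s = 50 + 38.4816 = 88.4816

88.4816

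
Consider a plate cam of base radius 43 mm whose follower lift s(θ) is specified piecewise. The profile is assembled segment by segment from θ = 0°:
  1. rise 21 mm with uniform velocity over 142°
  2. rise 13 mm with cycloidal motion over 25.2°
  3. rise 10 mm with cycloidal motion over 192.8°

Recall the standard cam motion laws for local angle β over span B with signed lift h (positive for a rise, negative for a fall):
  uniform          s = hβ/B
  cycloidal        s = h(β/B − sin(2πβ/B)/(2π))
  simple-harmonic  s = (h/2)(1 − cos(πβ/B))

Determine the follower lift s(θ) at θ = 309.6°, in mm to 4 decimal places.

seg 1 [0°–142°] uniform, h=21: full span → s += 21 → s = 21.0000
seg 2 [142°–167.2°] cycloidal, h=13: full span → s += 13 → s = 34.0000
seg 3 [167.2°–360°] cycloidal, h=10: θ=309.6° here. β=142.4, B=192.8. 10·(0.7386 − sin(2π·0.7386)/(2π)) = 8.9734 → s = 42.9734

42.9734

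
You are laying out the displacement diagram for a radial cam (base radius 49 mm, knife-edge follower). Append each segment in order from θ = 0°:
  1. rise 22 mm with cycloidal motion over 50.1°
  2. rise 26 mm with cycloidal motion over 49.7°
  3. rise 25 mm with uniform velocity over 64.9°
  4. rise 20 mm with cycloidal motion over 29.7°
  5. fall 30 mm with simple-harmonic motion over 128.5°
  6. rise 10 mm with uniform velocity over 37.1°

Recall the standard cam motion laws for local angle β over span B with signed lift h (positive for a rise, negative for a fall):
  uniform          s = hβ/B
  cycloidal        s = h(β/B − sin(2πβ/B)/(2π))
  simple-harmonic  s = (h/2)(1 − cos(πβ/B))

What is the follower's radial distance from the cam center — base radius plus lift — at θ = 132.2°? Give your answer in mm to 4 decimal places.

seg 1 [0°–50.1°] cycloidal, h=22: full span → s += 22 → s = 22.0000
seg 2 [50.1°–99.8°] cycloidal, h=26: full span → s += 26 → s = 48.0000
seg 3 [99.8°–164.7°] uniform, h=25: θ=132.2° here. β=32.4, B=64.9. 25·32.4/64.9 = 12.4807 → s = 60.4807
radial distance = base radius + s = 49 + 60.4807 = 109.4807

109.4807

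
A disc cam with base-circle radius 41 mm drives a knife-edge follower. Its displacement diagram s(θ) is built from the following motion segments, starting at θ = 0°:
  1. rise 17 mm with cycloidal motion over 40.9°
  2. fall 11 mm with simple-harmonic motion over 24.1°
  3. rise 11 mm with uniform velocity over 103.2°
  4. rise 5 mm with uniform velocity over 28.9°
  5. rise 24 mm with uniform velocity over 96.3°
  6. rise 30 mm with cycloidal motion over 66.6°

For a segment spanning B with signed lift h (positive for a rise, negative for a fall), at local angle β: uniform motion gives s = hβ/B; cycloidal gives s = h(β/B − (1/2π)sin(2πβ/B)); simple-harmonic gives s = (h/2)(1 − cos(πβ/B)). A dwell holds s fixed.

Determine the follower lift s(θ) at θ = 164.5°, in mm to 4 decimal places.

seg 1 [0°–40.9°] cycloidal, h=17: full span → s += 17 → s = 17.0000
seg 2 [40.9°–65°] simple-harmonic, h=-11: full span → s += -11 → s = 6.0000
seg 3 [65°–168.2°] uniform, h=11: θ=164.5° here. β=99.5, B=103.2. 11·99.5/103.2 = 10.6056 → s = 16.6056

16.6056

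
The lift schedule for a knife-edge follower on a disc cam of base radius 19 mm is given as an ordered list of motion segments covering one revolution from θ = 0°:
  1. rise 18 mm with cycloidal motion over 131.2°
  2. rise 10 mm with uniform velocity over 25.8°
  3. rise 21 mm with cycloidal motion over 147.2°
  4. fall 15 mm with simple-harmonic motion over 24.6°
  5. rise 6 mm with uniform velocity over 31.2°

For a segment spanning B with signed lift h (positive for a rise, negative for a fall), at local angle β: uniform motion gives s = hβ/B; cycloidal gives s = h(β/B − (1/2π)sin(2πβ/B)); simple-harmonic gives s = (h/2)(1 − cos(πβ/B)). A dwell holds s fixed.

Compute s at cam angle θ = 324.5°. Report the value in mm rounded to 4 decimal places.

seg 1 [0°–131.2°] cycloidal, h=18: full span → s += 18 → s = 18.0000
seg 2 [131.2°–157°] uniform, h=10: full span → s += 10 → s = 28.0000
seg 3 [157°–304.2°] cycloidal, h=21: full span → s += 21 → s = 49.0000
seg 4 [304.2°–328.8°] simple-harmonic, h=-15: θ=324.5° here. β=20.3, B=24.6. -15/2·(1 − cos(π·0.8252)) = -13.8973 → s = 35.1027

35.1027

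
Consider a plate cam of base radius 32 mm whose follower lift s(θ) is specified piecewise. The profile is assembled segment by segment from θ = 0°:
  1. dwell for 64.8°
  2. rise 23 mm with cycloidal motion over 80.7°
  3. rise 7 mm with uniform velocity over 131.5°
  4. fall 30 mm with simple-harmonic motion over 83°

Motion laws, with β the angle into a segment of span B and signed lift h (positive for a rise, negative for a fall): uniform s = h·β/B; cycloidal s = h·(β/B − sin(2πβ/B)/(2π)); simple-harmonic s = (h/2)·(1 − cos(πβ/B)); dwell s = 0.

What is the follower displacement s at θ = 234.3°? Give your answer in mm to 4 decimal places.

seg 1 [0°–64.8°] dwell: s stays 0.0000
seg 2 [64.8°–145.5°] cycloidal, h=23: full span → s += 23 → s = 23.0000
seg 3 [145.5°–277°] uniform, h=7: θ=234.3° here. β=88.8, B=131.5. 7·88.8/131.5 = 4.7270 → s = 27.7270

27.7270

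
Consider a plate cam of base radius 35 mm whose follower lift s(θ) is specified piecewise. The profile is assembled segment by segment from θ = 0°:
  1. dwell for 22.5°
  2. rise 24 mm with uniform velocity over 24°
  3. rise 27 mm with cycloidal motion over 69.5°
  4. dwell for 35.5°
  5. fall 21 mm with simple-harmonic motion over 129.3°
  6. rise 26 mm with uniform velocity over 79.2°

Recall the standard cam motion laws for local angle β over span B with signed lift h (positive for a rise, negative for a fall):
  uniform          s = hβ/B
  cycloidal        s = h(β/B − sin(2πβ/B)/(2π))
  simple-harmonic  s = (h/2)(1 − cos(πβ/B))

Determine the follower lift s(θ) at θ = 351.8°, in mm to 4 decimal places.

seg 1 [0°–22.5°] dwell: s stays 0.0000
seg 2 [22.5°–46.5°] uniform, h=24: full span → s += 24 → s = 24.0000
seg 3 [46.5°–116°] cycloidal, h=27: full span → s += 27 → s = 51.0000
seg 4 [116°–151.5°] dwell: s stays 51.0000
seg 5 [151.5°–280.8°] simple-harmonic, h=-21: full span → s += -21 → s = 30.0000
seg 6 [280.8°–360°] uniform, h=26: θ=351.8° here. β=71, B=79.2. 26·71/79.2 = 23.3081 → s = 53.3081

53.3081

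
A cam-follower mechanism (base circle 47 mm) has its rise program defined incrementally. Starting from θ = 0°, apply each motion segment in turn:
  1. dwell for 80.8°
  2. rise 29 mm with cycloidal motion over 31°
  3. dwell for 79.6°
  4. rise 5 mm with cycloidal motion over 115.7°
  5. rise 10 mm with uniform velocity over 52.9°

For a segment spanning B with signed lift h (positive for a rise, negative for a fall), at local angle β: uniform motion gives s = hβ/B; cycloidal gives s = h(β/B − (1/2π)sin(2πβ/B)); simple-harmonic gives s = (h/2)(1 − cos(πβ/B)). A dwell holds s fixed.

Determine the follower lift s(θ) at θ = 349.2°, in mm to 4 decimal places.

seg 1 [0°–80.8°] dwell: s stays 0.0000
seg 2 [80.8°–111.8°] cycloidal, h=29: full span → s += 29 → s = 29.0000
seg 3 [111.8°–191.4°] dwell: s stays 29.0000
seg 4 [191.4°–307.1°] cycloidal, h=5: full span → s += 5 → s = 34.0000
seg 5 [307.1°–360°] uniform, h=10: θ=349.2° here. β=42.1, B=52.9. 10·42.1/52.9 = 7.9584 → s = 41.9584

41.9584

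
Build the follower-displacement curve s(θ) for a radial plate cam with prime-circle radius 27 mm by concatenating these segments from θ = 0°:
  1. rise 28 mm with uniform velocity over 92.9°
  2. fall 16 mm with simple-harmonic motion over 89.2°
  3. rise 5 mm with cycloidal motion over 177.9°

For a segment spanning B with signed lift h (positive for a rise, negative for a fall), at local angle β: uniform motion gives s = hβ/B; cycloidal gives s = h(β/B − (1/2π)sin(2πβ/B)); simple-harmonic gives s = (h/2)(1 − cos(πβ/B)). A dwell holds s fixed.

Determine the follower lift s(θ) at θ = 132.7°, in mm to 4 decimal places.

seg 1 [0°–92.9°] uniform, h=28: full span → s += 28 → s = 28.0000
seg 2 [92.9°–182.1°] simple-harmonic, h=-16: θ=132.7° here. β=39.8, B=89.2. -16/2·(1 − cos(π·0.4462)) = -6.6540 → s = 21.3460

21.3460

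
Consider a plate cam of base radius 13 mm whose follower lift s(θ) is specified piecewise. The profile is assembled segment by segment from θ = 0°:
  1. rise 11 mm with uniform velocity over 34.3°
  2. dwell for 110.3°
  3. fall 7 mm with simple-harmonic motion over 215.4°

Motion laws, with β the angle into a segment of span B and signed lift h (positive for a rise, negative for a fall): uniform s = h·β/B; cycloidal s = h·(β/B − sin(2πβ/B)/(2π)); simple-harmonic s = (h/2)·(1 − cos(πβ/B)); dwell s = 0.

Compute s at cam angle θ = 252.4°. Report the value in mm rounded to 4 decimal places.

seg 1 [0°–34.3°] uniform, h=11: full span → s += 11 → s = 11.0000
seg 2 [34.3°–144.6°] dwell: s stays 11.0000
seg 3 [144.6°–360°] simple-harmonic, h=-7: θ=252.4° here. β=107.8, B=215.4. -7/2·(1 − cos(π·0.5005)) = -3.5051 → s = 7.4949

7.4949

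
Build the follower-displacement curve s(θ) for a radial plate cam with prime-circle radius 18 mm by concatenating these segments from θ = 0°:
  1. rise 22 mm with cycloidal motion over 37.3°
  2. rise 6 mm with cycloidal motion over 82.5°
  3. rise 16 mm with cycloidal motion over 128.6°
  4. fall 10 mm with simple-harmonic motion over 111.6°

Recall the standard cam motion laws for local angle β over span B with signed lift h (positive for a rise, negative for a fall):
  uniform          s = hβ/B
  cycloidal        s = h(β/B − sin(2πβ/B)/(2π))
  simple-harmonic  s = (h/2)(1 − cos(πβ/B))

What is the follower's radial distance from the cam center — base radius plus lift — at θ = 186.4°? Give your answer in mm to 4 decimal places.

seg 1 [0°–37.3°] cycloidal, h=22: full span → s += 22 → s = 22.0000
seg 2 [37.3°–119.8°] cycloidal, h=6: full span → s += 6 → s = 28.0000
seg 3 [119.8°–248.4°] cycloidal, h=16: θ=186.4° here. β=66.6, B=128.6. 16·(0.5179 − sin(2π·0.5179)/(2π)) = 8.5717 → s = 36.5717
radial distance = base radius + s = 18 + 36.5717 = 54.5717

54.5717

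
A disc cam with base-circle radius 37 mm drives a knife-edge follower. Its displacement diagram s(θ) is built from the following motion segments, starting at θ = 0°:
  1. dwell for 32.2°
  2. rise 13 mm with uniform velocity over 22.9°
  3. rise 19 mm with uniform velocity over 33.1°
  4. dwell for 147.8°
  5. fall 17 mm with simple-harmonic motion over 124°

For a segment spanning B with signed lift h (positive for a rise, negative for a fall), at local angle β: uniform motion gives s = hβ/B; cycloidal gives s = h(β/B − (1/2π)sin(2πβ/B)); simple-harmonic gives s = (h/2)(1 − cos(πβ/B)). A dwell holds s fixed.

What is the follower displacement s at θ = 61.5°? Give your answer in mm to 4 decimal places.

seg 1 [0°–32.2°] dwell: s stays 0.0000
seg 2 [32.2°–55.1°] uniform, h=13: full span → s += 13 → s = 13.0000
seg 3 [55.1°–88.2°] uniform, h=19: θ=61.5° here. β=6.4, B=33.1. 19·6.4/33.1 = 3.6737 → s = 16.6737

16.6737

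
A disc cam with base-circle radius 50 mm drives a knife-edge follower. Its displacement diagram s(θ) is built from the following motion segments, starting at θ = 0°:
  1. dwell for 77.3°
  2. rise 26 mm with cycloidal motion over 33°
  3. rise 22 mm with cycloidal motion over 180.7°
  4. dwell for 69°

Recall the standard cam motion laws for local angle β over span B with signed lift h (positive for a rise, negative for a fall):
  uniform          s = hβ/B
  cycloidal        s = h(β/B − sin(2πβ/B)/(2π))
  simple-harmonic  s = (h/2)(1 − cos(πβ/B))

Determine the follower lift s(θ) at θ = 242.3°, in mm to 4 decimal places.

seg 1 [0°–77.3°] dwell: s stays 0.0000
seg 2 [77.3°–110.3°] cycloidal, h=26: full span → s += 26 → s = 26.0000
seg 3 [110.3°–291°] cycloidal, h=22: θ=242.3° here. β=132, B=180.7. 22·(0.7305 − sin(2π·0.7305)/(2π)) = 19.5460 → s = 45.5460

45.5460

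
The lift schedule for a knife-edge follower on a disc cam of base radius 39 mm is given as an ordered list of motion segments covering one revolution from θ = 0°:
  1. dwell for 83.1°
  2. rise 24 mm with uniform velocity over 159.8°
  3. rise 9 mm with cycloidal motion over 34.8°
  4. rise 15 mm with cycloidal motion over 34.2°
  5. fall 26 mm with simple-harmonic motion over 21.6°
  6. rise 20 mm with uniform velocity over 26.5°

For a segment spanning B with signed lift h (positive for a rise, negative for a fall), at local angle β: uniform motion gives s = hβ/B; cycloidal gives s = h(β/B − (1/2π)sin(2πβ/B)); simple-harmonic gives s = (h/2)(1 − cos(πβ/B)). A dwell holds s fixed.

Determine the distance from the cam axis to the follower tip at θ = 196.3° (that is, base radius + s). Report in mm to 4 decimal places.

seg 1 [0°–83.1°] dwell: s stays 0.0000
seg 2 [83.1°–242.9°] uniform, h=24: θ=196.3° here. β=113.2, B=159.8. 24·113.2/159.8 = 17.0013 → s = 17.0013
radial distance = base radius + s = 39 + 17.0013 = 56.0013

56.0013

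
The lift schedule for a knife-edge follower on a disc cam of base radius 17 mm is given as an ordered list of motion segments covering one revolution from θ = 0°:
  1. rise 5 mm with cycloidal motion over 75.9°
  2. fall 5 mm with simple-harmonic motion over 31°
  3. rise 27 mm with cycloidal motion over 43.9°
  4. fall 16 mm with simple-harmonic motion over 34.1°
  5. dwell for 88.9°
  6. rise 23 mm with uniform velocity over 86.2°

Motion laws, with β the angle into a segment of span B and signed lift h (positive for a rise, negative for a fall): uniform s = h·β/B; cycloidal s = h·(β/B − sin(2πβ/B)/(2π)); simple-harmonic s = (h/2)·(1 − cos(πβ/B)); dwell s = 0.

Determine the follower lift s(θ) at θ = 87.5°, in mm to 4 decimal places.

seg 1 [0°–75.9°] cycloidal, h=5: full span → s += 5 → s = 5.0000
seg 2 [75.9°–106.9°] simple-harmonic, h=-5: θ=87.5° here. β=11.6, B=31. -5/2·(1 − cos(π·0.3742)) = -1.5374 → s = 3.4626

3.4626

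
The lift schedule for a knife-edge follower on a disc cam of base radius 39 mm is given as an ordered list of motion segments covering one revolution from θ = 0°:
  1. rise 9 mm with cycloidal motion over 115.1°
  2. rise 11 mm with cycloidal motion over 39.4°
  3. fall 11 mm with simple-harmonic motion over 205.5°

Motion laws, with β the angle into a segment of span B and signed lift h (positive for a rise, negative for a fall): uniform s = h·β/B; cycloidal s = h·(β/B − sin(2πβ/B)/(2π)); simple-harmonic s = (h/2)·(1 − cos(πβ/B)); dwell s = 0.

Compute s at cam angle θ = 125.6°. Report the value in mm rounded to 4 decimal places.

seg 1 [0°–115.1°] cycloidal, h=9: full span → s += 9 → s = 9.0000
seg 2 [115.1°–154.5°] cycloidal, h=11: θ=125.6° here. β=10.5, B=39.4. 11·(0.2665 − sin(2π·0.2665)/(2π)) = 1.1902 → s = 10.1902

10.1902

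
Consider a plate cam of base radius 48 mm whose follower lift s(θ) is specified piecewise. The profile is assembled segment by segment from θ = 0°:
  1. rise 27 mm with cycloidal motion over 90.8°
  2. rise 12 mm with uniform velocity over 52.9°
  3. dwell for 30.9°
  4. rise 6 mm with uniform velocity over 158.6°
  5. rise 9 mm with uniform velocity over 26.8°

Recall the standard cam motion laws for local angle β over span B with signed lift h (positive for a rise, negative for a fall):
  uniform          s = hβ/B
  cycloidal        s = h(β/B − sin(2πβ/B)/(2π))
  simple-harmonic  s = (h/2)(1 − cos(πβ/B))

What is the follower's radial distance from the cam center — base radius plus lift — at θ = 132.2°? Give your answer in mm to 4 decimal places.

seg 1 [0°–90.8°] cycloidal, h=27: full span → s += 27 → s = 27.0000
seg 2 [90.8°–143.7°] uniform, h=12: θ=132.2° here. β=41.4, B=52.9. 12·41.4/52.9 = 9.3913 → s = 36.3913
radial distance = base radius + s = 48 + 36.3913 = 84.3913

84.3913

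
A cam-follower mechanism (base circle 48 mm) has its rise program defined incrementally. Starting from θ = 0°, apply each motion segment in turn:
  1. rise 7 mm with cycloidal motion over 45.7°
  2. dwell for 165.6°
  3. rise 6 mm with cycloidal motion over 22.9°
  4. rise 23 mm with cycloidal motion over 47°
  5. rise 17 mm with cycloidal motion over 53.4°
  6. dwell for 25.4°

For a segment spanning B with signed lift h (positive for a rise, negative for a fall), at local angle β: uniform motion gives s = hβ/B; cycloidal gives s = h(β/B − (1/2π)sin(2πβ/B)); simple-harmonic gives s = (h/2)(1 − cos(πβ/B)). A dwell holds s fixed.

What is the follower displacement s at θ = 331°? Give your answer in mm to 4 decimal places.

seg 1 [0°–45.7°] cycloidal, h=7: full span → s += 7 → s = 7.0000
seg 2 [45.7°–211.3°] dwell: s stays 7.0000
seg 3 [211.3°–234.2°] cycloidal, h=6: full span → s += 6 → s = 13.0000
seg 4 [234.2°–281.2°] cycloidal, h=23: full span → s += 23 → s = 36.0000
seg 5 [281.2°–334.6°] cycloidal, h=17: θ=331° here. β=49.8, B=53.4. 17·(0.9326 − sin(2π·0.9326)/(2π)) = 16.9660 → s = 52.9660

52.9660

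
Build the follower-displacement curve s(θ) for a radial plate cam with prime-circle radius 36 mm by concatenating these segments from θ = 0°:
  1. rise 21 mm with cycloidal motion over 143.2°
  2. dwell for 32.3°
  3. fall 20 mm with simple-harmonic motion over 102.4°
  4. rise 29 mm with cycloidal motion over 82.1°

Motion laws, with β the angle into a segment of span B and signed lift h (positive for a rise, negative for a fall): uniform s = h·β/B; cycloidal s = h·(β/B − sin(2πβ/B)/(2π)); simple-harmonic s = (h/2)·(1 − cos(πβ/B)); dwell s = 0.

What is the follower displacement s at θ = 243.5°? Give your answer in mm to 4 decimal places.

seg 1 [0°–143.2°] cycloidal, h=21: full span → s += 21 → s = 21.0000
seg 2 [143.2°–175.5°] dwell: s stays 21.0000
seg 3 [175.5°–277.9°] simple-harmonic, h=-20: θ=243.5° here. β=68, B=102.4. -20/2·(1 − cos(π·0.6641)) = -14.9290 → s = 6.0710

6.0710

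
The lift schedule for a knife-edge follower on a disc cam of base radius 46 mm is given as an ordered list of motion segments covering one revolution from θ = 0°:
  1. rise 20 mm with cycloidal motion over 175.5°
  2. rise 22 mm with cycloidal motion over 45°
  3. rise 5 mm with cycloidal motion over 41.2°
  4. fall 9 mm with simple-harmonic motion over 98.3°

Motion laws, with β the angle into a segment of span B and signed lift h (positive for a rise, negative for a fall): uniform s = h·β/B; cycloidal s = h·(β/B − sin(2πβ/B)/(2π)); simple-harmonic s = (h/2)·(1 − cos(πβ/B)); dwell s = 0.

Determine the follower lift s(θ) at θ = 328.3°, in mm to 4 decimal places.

seg 1 [0°–175.5°] cycloidal, h=20: full span → s += 20 → s = 20.0000
seg 2 [175.5°–220.5°] cycloidal, h=22: full span → s += 22 → s = 42.0000
seg 3 [220.5°–261.7°] cycloidal, h=5: full span → s += 5 → s = 47.0000
seg 4 [261.7°–360°] simple-harmonic, h=-9: θ=328.3° here. β=66.6, B=98.3. -9/2·(1 − cos(π·0.6775)) = -6.8815 → s = 40.1185

40.1185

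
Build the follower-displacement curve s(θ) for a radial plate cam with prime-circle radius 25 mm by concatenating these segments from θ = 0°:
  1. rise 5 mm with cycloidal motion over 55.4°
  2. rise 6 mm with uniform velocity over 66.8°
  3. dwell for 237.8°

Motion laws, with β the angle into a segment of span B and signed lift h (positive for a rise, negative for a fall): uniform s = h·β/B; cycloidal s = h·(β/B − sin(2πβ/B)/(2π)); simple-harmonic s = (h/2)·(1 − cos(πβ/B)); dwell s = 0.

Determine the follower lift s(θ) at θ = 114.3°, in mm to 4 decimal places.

seg 1 [0°–55.4°] cycloidal, h=5: full span → s += 5 → s = 5.0000
seg 2 [55.4°–122.2°] uniform, h=6: θ=114.3° here. β=58.9, B=66.8. 6·58.9/66.8 = 5.2904 → s = 10.2904

10.2904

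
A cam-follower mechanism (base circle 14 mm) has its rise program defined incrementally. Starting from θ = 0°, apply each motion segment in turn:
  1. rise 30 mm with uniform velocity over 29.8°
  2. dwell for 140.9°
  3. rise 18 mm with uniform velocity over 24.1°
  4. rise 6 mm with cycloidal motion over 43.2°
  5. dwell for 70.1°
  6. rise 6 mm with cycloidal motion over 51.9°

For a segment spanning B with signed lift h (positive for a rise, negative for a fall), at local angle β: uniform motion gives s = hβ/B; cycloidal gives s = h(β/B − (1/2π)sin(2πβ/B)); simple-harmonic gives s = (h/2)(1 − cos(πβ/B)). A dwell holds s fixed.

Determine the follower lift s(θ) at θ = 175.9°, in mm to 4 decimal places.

seg 1 [0°–29.8°] uniform, h=30: full span → s += 30 → s = 30.0000
seg 2 [29.8°–170.7°] dwell: s stays 30.0000
seg 3 [170.7°–194.8°] uniform, h=18: θ=175.9° here. β=5.2, B=24.1. 18·5.2/24.1 = 3.8838 → s = 33.8838

33.8838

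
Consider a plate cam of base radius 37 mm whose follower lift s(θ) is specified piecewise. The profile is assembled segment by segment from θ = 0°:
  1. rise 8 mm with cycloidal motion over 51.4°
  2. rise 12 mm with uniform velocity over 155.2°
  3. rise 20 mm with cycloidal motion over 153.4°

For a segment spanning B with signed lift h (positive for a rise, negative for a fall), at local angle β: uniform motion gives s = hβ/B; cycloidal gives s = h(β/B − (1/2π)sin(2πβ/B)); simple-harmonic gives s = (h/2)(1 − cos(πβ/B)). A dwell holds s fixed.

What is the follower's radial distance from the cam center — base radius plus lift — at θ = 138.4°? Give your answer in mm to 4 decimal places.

seg 1 [0°–51.4°] cycloidal, h=8: full span → s += 8 → s = 8.0000
seg 2 [51.4°–206.6°] uniform, h=12: θ=138.4° here. β=87, B=155.2. 12·87/155.2 = 6.7268 → s = 14.7268
radial distance = base radius + s = 37 + 14.7268 = 51.7268

51.7268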